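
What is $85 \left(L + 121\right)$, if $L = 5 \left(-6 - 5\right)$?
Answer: $5610$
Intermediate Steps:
$L = -55$ ($L = 5 \left(-11\right) = -55$)
$85 \left(L + 121\right) = 85 \left(-55 + 121\right) = 85 \cdot 66 = 5610$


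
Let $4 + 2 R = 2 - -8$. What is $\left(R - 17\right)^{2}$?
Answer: $196$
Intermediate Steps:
$R = 3$ ($R = -2 + \frac{2 - -8}{2} = -2 + \frac{2 + 8}{2} = -2 + \frac{1}{2} \cdot 10 = -2 + 5 = 3$)
$\left(R - 17\right)^{2} = \left(3 - 17\right)^{2} = \left(-14\right)^{2} = 196$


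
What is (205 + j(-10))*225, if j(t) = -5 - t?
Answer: 47250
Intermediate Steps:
(205 + j(-10))*225 = (205 + (-5 - 1*(-10)))*225 = (205 + (-5 + 10))*225 = (205 + 5)*225 = 210*225 = 47250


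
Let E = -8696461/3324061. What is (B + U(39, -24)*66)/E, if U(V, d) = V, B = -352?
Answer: -7386063542/8696461 ≈ -849.32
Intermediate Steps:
E = -8696461/3324061 (E = -8696461*1/3324061 = -8696461/3324061 ≈ -2.6162)
(B + U(39, -24)*66)/E = (-352 + 39*66)/(-8696461/3324061) = (-352 + 2574)*(-3324061/8696461) = 2222*(-3324061/8696461) = -7386063542/8696461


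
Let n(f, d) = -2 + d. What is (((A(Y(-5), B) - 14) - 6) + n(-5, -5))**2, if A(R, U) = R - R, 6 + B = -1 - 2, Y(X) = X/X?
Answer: 729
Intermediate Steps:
Y(X) = 1
B = -9 (B = -6 + (-1 - 2) = -6 - 3 = -9)
A(R, U) = 0
(((A(Y(-5), B) - 14) - 6) + n(-5, -5))**2 = (((0 - 14) - 6) + (-2 - 5))**2 = ((-14 - 6) - 7)**2 = (-20 - 7)**2 = (-27)**2 = 729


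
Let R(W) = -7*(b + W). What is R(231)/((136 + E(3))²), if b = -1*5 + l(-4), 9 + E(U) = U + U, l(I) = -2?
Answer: -32/361 ≈ -0.088643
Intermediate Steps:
E(U) = -9 + 2*U (E(U) = -9 + (U + U) = -9 + 2*U)
b = -7 (b = -1*5 - 2 = -5 - 2 = -7)
R(W) = 49 - 7*W (R(W) = -7*(-7 + W) = 49 - 7*W)
R(231)/((136 + E(3))²) = (49 - 7*231)/((136 + (-9 + 2*3))²) = (49 - 1617)/((136 + (-9 + 6))²) = -1568/(136 - 3)² = -1568/(133²) = -1568/17689 = -1568*1/17689 = -32/361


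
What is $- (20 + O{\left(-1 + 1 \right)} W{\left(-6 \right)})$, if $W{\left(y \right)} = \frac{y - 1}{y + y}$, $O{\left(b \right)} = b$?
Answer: $-20$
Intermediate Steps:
$W{\left(y \right)} = \frac{-1 + y}{2 y}$
$- (20 + O{\left(-1 + 1 \right)} W{\left(-6 \right)}) = - (20 + \left(-1 + 1\right) \frac{-1 - 6}{2 \left(-6\right)}) = - (20 + 0 \cdot \frac{1}{2} \left(- \frac{1}{6}\right) \left(-7\right)) = - (20 + 0 \cdot \frac{7}{12}) = - (20 + 0) = \left(-1\right) 20 = -20$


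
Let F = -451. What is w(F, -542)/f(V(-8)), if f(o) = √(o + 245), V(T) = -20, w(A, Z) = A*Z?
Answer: 244442/15 ≈ 16296.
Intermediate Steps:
f(o) = √(245 + o)
w(F, -542)/f(V(-8)) = (-451*(-542))/(√(245 - 20)) = 244442/(√225) = 244442/15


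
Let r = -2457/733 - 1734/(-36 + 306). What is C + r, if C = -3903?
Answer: -129062857/32985 ≈ -3912.8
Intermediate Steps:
r = -322402/32985 (r = -2457*1/733 - 1734/270 = -2457/733 - 1734*1/270 = -2457/733 - 289/45 = -322402/32985 ≈ -9.7742)
C + r = -3903 - 322402/32985 = -129062857/32985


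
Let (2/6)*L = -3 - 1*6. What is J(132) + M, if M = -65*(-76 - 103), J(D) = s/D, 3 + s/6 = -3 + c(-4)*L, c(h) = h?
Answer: 128036/11 ≈ 11640.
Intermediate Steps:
L = -27 (L = 3*(-3 - 1*6) = 3*(-3 - 6) = 3*(-9) = -27)
s = 612 (s = -18 + 6*(-3 - 4*(-27)) = -18 + 6*(-3 + 108) = -18 + 6*105 = -18 + 630 = 612)
J(D) = 612/D
M = 11635 (M = -65*(-179) = 11635)
J(132) + M = 612/132 + 11635 = 612*(1/132) + 11635 = 51/11 + 11635 = 128036/11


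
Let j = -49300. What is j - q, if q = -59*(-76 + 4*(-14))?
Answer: -57088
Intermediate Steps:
q = 7788 (q = -59*(-76 - 56) = -59*(-132) = 7788)
j - q = -49300 - 1*7788 = -49300 - 7788 = -57088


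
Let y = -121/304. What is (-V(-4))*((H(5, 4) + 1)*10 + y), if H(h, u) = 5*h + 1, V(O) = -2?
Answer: 81959/152 ≈ 539.20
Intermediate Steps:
y = -121/304 (y = -121*1/304 = -121/304 ≈ -0.39803)
H(h, u) = 1 + 5*h
(-V(-4))*((H(5, 4) + 1)*10 + y) = (-1*(-2))*(((1 + 5*5) + 1)*10 - 121/304) = 2*(((1 + 25) + 1)*10 - 121/304) = 2*((26 + 1)*10 - 121/304) = 2*(27*10 - 121/304) = 2*(270 - 121/304) = 2*(81959/304) = 81959/152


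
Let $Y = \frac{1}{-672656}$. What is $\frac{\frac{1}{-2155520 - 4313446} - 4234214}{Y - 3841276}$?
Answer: $\frac{9212355674855693800}{8357442669949932531} \approx 1.1023$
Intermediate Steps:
$Y = - \frac{1}{672656} \approx -1.4866 \cdot 10^{-6}$
$\frac{\frac{1}{-2155520 - 4313446} - 4234214}{Y - 3841276} = \frac{\frac{1}{-2155520 - 4313446} - 4234214}{- \frac{1}{672656} - 3841276} = \frac{\frac{1}{-6468966} - 4234214}{- \frac{2583857349057}{672656}} = \left(- \frac{1}{6468966} - 4234214\right) \left(- \frac{672656}{2583857349057}\right) = \left(- \frac{27390986402725}{6468966}\right) \left(- \frac{672656}{2583857349057}\right) = \frac{9212355674855693800}{8357442669949932531}$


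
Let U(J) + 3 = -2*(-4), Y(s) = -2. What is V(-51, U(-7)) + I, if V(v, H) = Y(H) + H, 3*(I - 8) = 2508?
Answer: 847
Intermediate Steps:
U(J) = 5 (U(J) = -3 - 2*(-4) = -3 + 8 = 5)
I = 844 (I = 8 + (⅓)*2508 = 8 + 836 = 844)
V(v, H) = -2 + H
V(-51, U(-7)) + I = (-2 + 5) + 844 = 3 + 844 = 847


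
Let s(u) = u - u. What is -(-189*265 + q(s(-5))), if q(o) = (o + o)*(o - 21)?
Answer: 50085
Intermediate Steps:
s(u) = 0
q(o) = 2*o*(-21 + o) (q(o) = (2*o)*(-21 + o) = 2*o*(-21 + o))
-(-189*265 + q(s(-5))) = -(-189*265 + 2*0*(-21 + 0)) = -(-50085 + 2*0*(-21)) = -(-50085 + 0) = -1*(-50085) = 50085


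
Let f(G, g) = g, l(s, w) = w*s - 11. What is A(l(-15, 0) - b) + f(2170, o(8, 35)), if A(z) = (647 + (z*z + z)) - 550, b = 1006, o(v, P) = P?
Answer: 1033404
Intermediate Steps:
l(s, w) = -11 + s*w (l(s, w) = s*w - 11 = -11 + s*w)
A(z) = 97 + z + z² (A(z) = (647 + (z² + z)) - 550 = (647 + (z + z²)) - 550 = (647 + z + z²) - 550 = 97 + z + z²)
A(l(-15, 0) - b) + f(2170, o(8, 35)) = (97 + ((-11 - 15*0) - 1*1006) + ((-11 - 15*0) - 1*1006)²) + 35 = (97 + ((-11 + 0) - 1006) + ((-11 + 0) - 1006)²) + 35 = (97 + (-11 - 1006) + (-11 - 1006)²) + 35 = (97 - 1017 + (-1017)²) + 35 = (97 - 1017 + 1034289) + 35 = 1033369 + 35 = 1033404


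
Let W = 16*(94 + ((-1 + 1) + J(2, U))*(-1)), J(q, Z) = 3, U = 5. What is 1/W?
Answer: 1/1456 ≈ 0.00068681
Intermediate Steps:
W = 1456 (W = 16*(94 + ((-1 + 1) + 3)*(-1)) = 16*(94 + (0 + 3)*(-1)) = 16*(94 + 3*(-1)) = 16*(94 - 3) = 16*91 = 1456)
1/W = 1/1456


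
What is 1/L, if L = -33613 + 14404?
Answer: -1/19209 ≈ -5.2059e-5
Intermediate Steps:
L = -19209
1/L = 1/(-19209) = -1/19209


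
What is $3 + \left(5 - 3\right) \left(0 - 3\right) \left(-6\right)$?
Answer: $39$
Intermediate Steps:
$3 + \left(5 - 3\right) \left(0 - 3\right) \left(-6\right) = 3 + 2 \left(-3\right) \left(-6\right) = 3 - -36 = 3 + 36 = 39$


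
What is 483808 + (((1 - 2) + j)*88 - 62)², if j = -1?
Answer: 540452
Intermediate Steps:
483808 + (((1 - 2) + j)*88 - 62)² = 483808 + (((1 - 2) - 1)*88 - 62)² = 483808 + ((-1 - 1)*88 - 62)² = 483808 + (-2*88 - 62)² = 483808 + (-176 - 62)² = 483808 + (-238)² = 483808 + 56644 = 540452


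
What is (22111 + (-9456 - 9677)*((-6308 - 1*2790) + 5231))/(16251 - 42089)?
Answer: -37004711/12919 ≈ -2864.4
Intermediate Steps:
(22111 + (-9456 - 9677)*((-6308 - 1*2790) + 5231))/(16251 - 42089) = (22111 - 19133*((-6308 - 2790) + 5231))/(-25838) = (22111 - 19133*(-9098 + 5231))*(-1/25838) = (22111 - 19133*(-3867))*(-1/25838) = (22111 + 73987311)*(-1/25838) = 74009422*(-1/25838) = -37004711/12919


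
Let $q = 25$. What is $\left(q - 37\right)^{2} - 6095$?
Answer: $-5951$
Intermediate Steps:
$\left(q - 37\right)^{2} - 6095 = \left(25 - 37\right)^{2} - 6095 = \left(-12\right)^{2} - 6095 = 144 - 6095 = -5951$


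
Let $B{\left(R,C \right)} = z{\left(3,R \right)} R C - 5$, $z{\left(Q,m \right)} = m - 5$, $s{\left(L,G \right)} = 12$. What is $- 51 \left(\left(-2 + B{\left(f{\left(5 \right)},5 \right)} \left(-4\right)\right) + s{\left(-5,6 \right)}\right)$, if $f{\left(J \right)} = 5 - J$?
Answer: $-1530$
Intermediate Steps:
$z{\left(Q,m \right)} = -5 + m$
$B{\left(R,C \right)} = -5 + C R \left(-5 + R\right)$ ($B{\left(R,C \right)} = \left(-5 + R\right) R C - 5 = R \left(-5 + R\right) C - 5 = C R \left(-5 + R\right) - 5 = -5 + C R \left(-5 + R\right)$)
$- 51 \left(\left(-2 + B{\left(f{\left(5 \right)},5 \right)} \left(-4\right)\right) + s{\left(-5,6 \right)}\right) = - 51 \left(\left(-2 + \left(-5 + 5 \left(5 - 5\right) \left(-5 + \left(5 - 5\right)\right)\right) \left(-4\right)\right) + 12\right) = - 51 \left(\left(-2 + \left(-5 + 5 \cdot 0 \left(-5 + 0\right)\right) \left(-4\right)\right) + 12\right) = - 51 \left(\left(-2 + \left(-5 + 5 \cdot 0 \left(-5\right)\right) \left(-4\right)\right) + 12\right) = - 51 \left(\left(-2 + \left(-5 + 0\right) \left(-4\right)\right) + 12\right) = - 51 \left(\left(-2 - -20\right) + 12\right) = - 51 \left(\left(-2 + 20\right) + 12\right) = - 51 \left(18 + 12\right) = \left(-51\right) 30 = -1530$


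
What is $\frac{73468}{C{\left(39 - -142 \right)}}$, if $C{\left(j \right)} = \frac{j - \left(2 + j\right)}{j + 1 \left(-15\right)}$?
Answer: $-6097844$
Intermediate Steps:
$C{\left(j \right)} = - \frac{2}{-15 + j}$ ($C{\left(j \right)} = - \frac{2}{j - 15} = - \frac{2}{-15 + j}$)
$\frac{73468}{C{\left(39 - -142 \right)}} = \frac{73468}{\left(-2\right) \frac{1}{-15 + \left(39 - -142\right)}} = \frac{73468}{\left(-2\right) \frac{1}{-15 + \left(39 + 142\right)}} = \frac{73468}{\left(-2\right) \frac{1}{-15 + 181}} = \frac{73468}{\left(-2\right) \frac{1}{166}} = \frac{73468}{- \frac{1}{83}} = 73468 \left(-83\right) = -6097844$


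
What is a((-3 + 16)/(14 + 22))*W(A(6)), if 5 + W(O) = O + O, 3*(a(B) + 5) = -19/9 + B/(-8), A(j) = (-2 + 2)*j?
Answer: 915/32 ≈ 28.594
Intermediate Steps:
A(j) = 0 (A(j) = 0*j = 0)
a(B) = -154/27 - B/24 (a(B) = -5 + (-19/9 + B/(-8))/3 = -5 + (-19*⅑ + B*(-⅛))/3 = -5 + (-19/9 - B/8)/3 = -5 + (-19/27 - B/24) = -154/27 - B/24)
W(O) = -5 + 2*O (W(O) = -5 + (O + O) = -5 + 2*O)
a((-3 + 16)/(14 + 22))*W(A(6)) = (-154/27 - (-3 + 16)/(24*(14 + 22)))*(-5 + 2*0) = (-154/27 - 13/(24*36))*(-5 + 0) = (-154/27 - 13/(24*36))*(-5) = (-154/27 - 1/24*13/36)*(-5) = (-154/27 - 13/864)*(-5) = -183/32*(-5) = 915/32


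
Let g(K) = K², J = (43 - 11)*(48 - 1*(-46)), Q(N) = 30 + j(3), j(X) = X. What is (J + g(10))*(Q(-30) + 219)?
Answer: 783216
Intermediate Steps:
Q(N) = 33 (Q(N) = 30 + 3 = 33)
J = 3008 (J = 32*(48 + 46) = 32*94 = 3008)
(J + g(10))*(Q(-30) + 219) = (3008 + 10²)*(33 + 219) = (3008 + 100)*252 = 3108*252 = 783216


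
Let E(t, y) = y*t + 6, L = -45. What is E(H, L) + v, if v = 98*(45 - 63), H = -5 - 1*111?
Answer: 3462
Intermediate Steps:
H = -116 (H = -5 - 111 = -116)
v = -1764 (v = 98*(-18) = -1764)
E(t, y) = 6 + t*y (E(t, y) = t*y + 6 = 6 + t*y)
E(H, L) + v = (6 - 116*(-45)) - 1764 = (6 + 5220) - 1764 = 5226 - 1764 = 3462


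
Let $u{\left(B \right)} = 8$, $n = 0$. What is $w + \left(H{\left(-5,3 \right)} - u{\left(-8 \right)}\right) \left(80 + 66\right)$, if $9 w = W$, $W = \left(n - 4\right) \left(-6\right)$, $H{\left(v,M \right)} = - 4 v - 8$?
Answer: $\frac{1760}{3} \approx 586.67$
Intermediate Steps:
$H{\left(v,M \right)} = -8 - 4 v$
$W = 24$ ($W = \left(0 - 4\right) \left(-6\right) = \left(-4\right) \left(-6\right) = 24$)
$w = \frac{8}{3}$ ($w = \frac{1}{9} \cdot 24 = \frac{8}{3} \approx 2.6667$)
$w + \left(H{\left(-5,3 \right)} - u{\left(-8 \right)}\right) \left(80 + 66\right) = \frac{8}{3} + \left(\left(-8 - -20\right) - 8\right) \left(80 + 66\right) = \frac{8}{3} + \left(\left(-8 + 20\right) - 8\right) 146 = \frac{8}{3} + \left(12 - 8\right) 146 = \frac{8}{3} + 4 \cdot 146 = \frac{8}{3} + 584 = \frac{1760}{3}$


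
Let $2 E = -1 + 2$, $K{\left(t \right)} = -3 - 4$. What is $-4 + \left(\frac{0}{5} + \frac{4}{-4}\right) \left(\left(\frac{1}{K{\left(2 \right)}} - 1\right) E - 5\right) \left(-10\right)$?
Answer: $- \frac{418}{7} \approx -59.714$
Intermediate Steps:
$K{\left(t \right)} = -7$
$E = \frac{1}{2}$ ($E = \frac{-1 + 2}{2} = \frac{1}{2} \cdot 1 = \frac{1}{2} \approx 0.5$)
$-4 + \left(\frac{0}{5} + \frac{4}{-4}\right) \left(\left(\frac{1}{K{\left(2 \right)}} - 1\right) E - 5\right) \left(-10\right) = -4 + \left(\frac{0}{5} + \frac{4}{-4}\right) \left(\left(\frac{1}{-7} - 1\right) \frac{1}{2} - 5\right) \left(-10\right) = -4 + \left(0 \cdot \frac{1}{5} + 4 \left(- \frac{1}{4}\right)\right) \left(\left(- \frac{1}{7} - 1\right) \frac{1}{2} - 5\right) \left(-10\right) = -4 + \left(0 - 1\right) \left(\left(- \frac{8}{7}\right) \frac{1}{2} - 5\right) \left(-10\right) = -4 + - (- \frac{4}{7} - 5) \left(-10\right) = -4 + \left(-1\right) \left(- \frac{39}{7}\right) \left(-10\right) = -4 + \frac{39}{7} \left(-10\right) = -4 - \frac{390}{7} = - \frac{418}{7}$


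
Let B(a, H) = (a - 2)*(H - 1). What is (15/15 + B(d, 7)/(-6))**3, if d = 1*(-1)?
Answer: 64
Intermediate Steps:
d = -1
B(a, H) = (-1 + H)*(-2 + a) (B(a, H) = (-2 + a)*(-1 + H) = (-1 + H)*(-2 + a))
(15/15 + B(d, 7)/(-6))**3 = (15/15 + (2 - 1*(-1) - 2*7 + 7*(-1))/(-6))**3 = (15*(1/15) + (2 + 1 - 14 - 7)*(-1/6))**3 = (1 - 18*(-1/6))**3 = (1 + 3)**3 = 4**3 = 64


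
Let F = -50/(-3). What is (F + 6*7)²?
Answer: 30976/9 ≈ 3441.8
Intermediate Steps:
F = 50/3 (F = -50*(-⅓) = 50/3 ≈ 16.667)
(F + 6*7)² = (50/3 + 6*7)² = (50/3 + 42)² = (176/3)² = 30976/9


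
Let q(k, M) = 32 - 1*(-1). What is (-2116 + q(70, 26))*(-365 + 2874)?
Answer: -5226247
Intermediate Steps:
q(k, M) = 33 (q(k, M) = 32 + 1 = 33)
(-2116 + q(70, 26))*(-365 + 2874) = (-2116 + 33)*(-365 + 2874) = -2083*2509 = -5226247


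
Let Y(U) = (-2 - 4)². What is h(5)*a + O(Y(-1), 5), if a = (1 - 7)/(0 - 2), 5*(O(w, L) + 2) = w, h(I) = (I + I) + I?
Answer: 251/5 ≈ 50.200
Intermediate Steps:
h(I) = 3*I (h(I) = 2*I + I = 3*I)
Y(U) = 36 (Y(U) = (-6)² = 36)
O(w, L) = -2 + w/5
a = 3 (a = -6/(-2) = -6*(-½) = 3)
h(5)*a + O(Y(-1), 5) = (3*5)*3 + (-2 + (⅕)*36) = 15*3 + (-2 + 36/5) = 45 + 26/5 = 251/5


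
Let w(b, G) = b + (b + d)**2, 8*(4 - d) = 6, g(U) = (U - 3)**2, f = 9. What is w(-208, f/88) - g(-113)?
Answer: 452137/16 ≈ 28259.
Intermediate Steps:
g(U) = (-3 + U)**2
d = 13/4 (d = 4 - 1/8*6 = 4 - 3/4 = 13/4 ≈ 3.2500)
w(b, G) = b + (13/4 + b)**2 (w(b, G) = b + (b + 13/4)**2 = b + (13/4 + b)**2)
w(-208, f/88) - g(-113) = (-208 + (13 + 4*(-208))**2/16) - (-3 - 113)**2 = (-208 + (13 - 832)**2/16) - 1*(-116)**2 = (-208 + (1/16)*(-819)**2) - 1*13456 = (-208 + (1/16)*670761) - 13456 = (-208 + 670761/16) - 13456 = 667433/16 - 13456 = 452137/16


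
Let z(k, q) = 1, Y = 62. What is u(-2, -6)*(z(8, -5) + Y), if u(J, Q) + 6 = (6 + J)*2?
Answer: 126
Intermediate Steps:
u(J, Q) = 6 + 2*J (u(J, Q) = -6 + (6 + J)*2 = -6 + (12 + 2*J) = 6 + 2*J)
u(-2, -6)*(z(8, -5) + Y) = (6 + 2*(-2))*(1 + 62) = (6 - 4)*63 = 2*63 = 126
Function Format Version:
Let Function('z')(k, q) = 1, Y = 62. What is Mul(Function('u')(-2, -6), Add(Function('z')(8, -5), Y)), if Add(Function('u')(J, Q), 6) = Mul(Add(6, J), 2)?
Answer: 126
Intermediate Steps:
Function('u')(J, Q) = Add(6, Mul(2, J)) (Function('u')(J, Q) = Add(-6, Mul(Add(6, J), 2)) = Add(-6, Add(12, Mul(2, J))) = Add(6, Mul(2, J)))
Mul(Function('u')(-2, -6), Add(Function('z')(8, -5), Y)) = Mul(Add(6, Mul(2, -2)), Add(1, 62)) = Mul(Add(6, -4), 63) = Mul(2, 63) = 126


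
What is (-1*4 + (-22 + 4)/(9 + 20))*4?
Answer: -536/29 ≈ -18.483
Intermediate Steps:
(-1*4 + (-22 + 4)/(9 + 20))*4 = (-4 - 18/29)*4 = -134/29*4 = -536/29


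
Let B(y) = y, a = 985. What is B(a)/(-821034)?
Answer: -985/821034 ≈ -0.0011997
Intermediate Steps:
B(a)/(-821034) = 985/(-821034) = 985*(-1/821034) = -985/821034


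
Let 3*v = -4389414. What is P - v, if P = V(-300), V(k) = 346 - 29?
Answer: 1463455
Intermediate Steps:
v = -1463138 (v = (⅓)*(-4389414) = -1463138)
V(k) = 317
P = 317
P - v = 317 - 1*(-1463138) = 317 + 1463138 = 1463455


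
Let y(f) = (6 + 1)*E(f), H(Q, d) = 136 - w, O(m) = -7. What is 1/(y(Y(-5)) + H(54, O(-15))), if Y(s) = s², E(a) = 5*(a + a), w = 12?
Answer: 1/1874 ≈ 0.00053362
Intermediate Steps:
H(Q, d) = 124 (H(Q, d) = 136 - 1*12 = 136 - 12 = 124)
E(a) = 10*a (E(a) = 5*(2*a) = 10*a)
y(f) = 70*f (y(f) = (6 + 1)*(10*f) = 7*(10*f) = 70*f)
1/(y(Y(-5)) + H(54, O(-15))) = 1/(70*(-5)² + 124) = 1/(70*25 + 124) = 1/(1750 + 124) = 1/1874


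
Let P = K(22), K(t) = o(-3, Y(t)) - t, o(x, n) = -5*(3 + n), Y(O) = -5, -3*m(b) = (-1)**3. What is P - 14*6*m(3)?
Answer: -40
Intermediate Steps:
m(b) = 1/3 (m(b) = -1/3*(-1)**3 = -1/3*(-1) = 1/3)
o(x, n) = -15 - 5*n
K(t) = 10 - t (K(t) = (-15 - 5*(-5)) - t = (-15 + 25) - t = 10 - t)
P = -12 (P = 10 - 1*22 = 10 - 22 = -12)
P - 14*6*m(3) = -12 - 14*6/3 = -12 - 84/3 = -12 - 1*28 = -12 - 28 = -40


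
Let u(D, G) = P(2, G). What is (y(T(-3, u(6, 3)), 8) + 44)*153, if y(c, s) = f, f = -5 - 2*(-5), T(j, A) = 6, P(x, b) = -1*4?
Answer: 7497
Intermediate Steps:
P(x, b) = -4
u(D, G) = -4
f = 5 (f = -5 + 10 = 5)
y(c, s) = 5
(y(T(-3, u(6, 3)), 8) + 44)*153 = (5 + 44)*153 = 49*153 = 7497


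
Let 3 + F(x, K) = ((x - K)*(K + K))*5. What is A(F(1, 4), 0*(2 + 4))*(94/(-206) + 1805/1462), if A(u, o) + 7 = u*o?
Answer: -820407/150586 ≈ -5.4481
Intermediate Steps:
F(x, K) = -3 + 10*K*(x - K) (F(x, K) = -3 + ((x - K)*(K + K))*5 = -3 + ((x - K)*(2*K))*5 = -3 + (2*K*(x - K))*5 = -3 + 10*K*(x - K))
A(u, o) = -7 + o*u (A(u, o) = -7 + u*o = -7 + o*u)
A(F(1, 4), 0*(2 + 4))*(94/(-206) + 1805/1462) = (-7 + (0*(2 + 4))*(-3 - 10*4**2 + 10*4*1))*(94/(-206) + 1805/1462) = (-7 + (0*6)*(-3 - 10*16 + 40))*(94*(-1/206) + 1805*(1/1462)) = (-7 + 0*(-3 - 160 + 40))*(-47/103 + 1805/1462) = (-7 + 0*(-123))*(117201/150586) = (-7 + 0)*(117201/150586) = -7*117201/150586 = -820407/150586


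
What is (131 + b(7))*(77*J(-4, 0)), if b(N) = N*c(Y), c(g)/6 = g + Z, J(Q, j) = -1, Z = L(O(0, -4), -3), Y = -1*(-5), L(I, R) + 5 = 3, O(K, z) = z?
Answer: -19789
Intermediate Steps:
L(I, R) = -2 (L(I, R) = -5 + 3 = -2)
Y = 5
Z = -2
c(g) = -12 + 6*g (c(g) = 6*(g - 2) = 6*(-2 + g) = -12 + 6*g)
b(N) = 18*N (b(N) = N*(-12 + 6*5) = N*(-12 + 30) = N*18 = 18*N)
(131 + b(7))*(77*J(-4, 0)) = (131 + 18*7)*(77*(-1)) = (131 + 126)*(-77) = 257*(-77) = -19789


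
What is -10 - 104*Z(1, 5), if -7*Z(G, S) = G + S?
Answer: 554/7 ≈ 79.143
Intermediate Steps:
Z(G, S) = -G/7 - S/7 (Z(G, S) = -(G + S)/7 = -G/7 - S/7)
-10 - 104*Z(1, 5) = -10 - 104*(-⅐*1 - ⅐*5) = -10 - 104*(-⅐ - 5/7) = -10 - 104*(-6/7) = -10 + 624/7 = 554/7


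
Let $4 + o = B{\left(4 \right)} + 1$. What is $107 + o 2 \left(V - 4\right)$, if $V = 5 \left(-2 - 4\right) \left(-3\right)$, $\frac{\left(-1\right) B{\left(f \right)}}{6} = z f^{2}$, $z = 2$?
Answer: $-33433$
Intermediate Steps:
$B{\left(f \right)} = - 12 f^{2}$ ($B{\left(f \right)} = - 6 \cdot 2 f^{2} = - 12 f^{2}$)
$o = -195$ ($o = -4 + \left(- 12 \cdot 4^{2} + 1\right) = -4 + \left(\left(-12\right) 16 + 1\right) = -4 + \left(-192 + 1\right) = -4 - 191 = -195$)
$V = 90$ ($V = 5 \left(-6\right) \left(-3\right) = \left(-30\right) \left(-3\right) = 90$)
$107 + o 2 \left(V - 4\right) = 107 + \left(-195\right) 2 \left(90 - 4\right) = 107 - 33540 = -33433$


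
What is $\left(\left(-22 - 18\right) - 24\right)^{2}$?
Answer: $4096$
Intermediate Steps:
$\left(\left(-22 - 18\right) - 24\right)^{2} = \left(-40 - 24\right)^{2} = \left(-64\right)^{2} = 4096$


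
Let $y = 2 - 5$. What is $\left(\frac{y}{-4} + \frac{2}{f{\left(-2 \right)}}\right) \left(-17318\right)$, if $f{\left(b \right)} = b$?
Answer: $\frac{8659}{2} \approx 4329.5$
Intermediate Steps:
$y = -3$ ($y = 2 - 5 = -3$)
$\left(\frac{y}{-4} + \frac{2}{f{\left(-2 \right)}}\right) \left(-17318\right) = \left(- \frac{3}{-4} + \frac{2}{-2}\right) \left(-17318\right) = \left(\left(-3\right) \left(- \frac{1}{4}\right) + 2 \left(- \frac{1}{2}\right)\right) \left(-17318\right) = \left(\frac{3}{4} - 1\right) \left(-17318\right) = \left(- \frac{1}{4}\right) \left(-17318\right) = \frac{8659}{2}$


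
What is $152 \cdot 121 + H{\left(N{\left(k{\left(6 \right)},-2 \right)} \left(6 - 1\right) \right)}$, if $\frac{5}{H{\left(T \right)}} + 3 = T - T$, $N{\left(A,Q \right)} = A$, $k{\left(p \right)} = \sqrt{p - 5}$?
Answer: $\frac{55171}{3} \approx 18390.0$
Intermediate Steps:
$k{\left(p \right)} = \sqrt{-5 + p}$
$H{\left(T \right)} = - \frac{5}{3}$ ($H{\left(T \right)} = \frac{5}{-3 + \left(T - T\right)} = \frac{5}{-3 + 0} = \frac{5}{-3} = 5 \left(- \frac{1}{3}\right) = - \frac{5}{3}$)
$152 \cdot 121 + H{\left(N{\left(k{\left(6 \right)},-2 \right)} \left(6 - 1\right) \right)} = 152 \cdot 121 - \frac{5}{3} = 18392 - \frac{5}{3} = \frac{55171}{3}$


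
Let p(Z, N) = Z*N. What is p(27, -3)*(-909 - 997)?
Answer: 154386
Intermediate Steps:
p(Z, N) = N*Z
p(27, -3)*(-909 - 997) = (-3*27)*(-909 - 997) = -81*(-1906) = 154386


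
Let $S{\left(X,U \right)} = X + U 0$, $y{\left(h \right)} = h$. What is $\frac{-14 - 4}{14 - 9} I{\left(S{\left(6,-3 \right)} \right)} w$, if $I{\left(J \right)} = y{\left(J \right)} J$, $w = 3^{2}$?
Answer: $- \frac{5832}{5} \approx -1166.4$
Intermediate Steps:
$w = 9$
$S{\left(X,U \right)} = X$ ($S{\left(X,U \right)} = X + 0 = X$)
$I{\left(J \right)} = J^{2}$ ($I{\left(J \right)} = J J = J^{2}$)
$\frac{-14 - 4}{14 - 9} I{\left(S{\left(6,-3 \right)} \right)} w = \frac{-14 - 4}{14 - 9} \cdot 6^{2} \cdot 9 = - \frac{18}{5} \cdot 36 \cdot 9 = \left(-18\right) \frac{1}{5} \cdot 36 \cdot 9 = \left(- \frac{18}{5}\right) 36 \cdot 9 = \left(- \frac{648}{5}\right) 9 = - \frac{5832}{5}$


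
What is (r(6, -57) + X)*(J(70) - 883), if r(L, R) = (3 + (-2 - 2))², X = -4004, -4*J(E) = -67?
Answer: 13870395/4 ≈ 3.4676e+6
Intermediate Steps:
J(E) = 67/4 (J(E) = -¼*(-67) = 67/4)
r(L, R) = 1 (r(L, R) = (3 - 4)² = (-1)² = 1)
(r(6, -57) + X)*(J(70) - 883) = (1 - 4004)*(67/4 - 883) = -4003*(-3465/4) = 13870395/4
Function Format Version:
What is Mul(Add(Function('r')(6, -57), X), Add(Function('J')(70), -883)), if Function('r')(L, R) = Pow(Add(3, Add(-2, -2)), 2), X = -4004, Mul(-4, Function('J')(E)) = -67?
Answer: Rational(13870395, 4) ≈ 3.4676e+6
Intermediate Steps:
Function('J')(E) = Rational(67, 4) (Function('J')(E) = Mul(Rational(-1, 4), -67) = Rational(67, 4))
Function('r')(L, R) = 1 (Function('r')(L, R) = Pow(Add(3, -4), 2) = Pow(-1, 2) = 1)
Mul(Add(Function('r')(6, -57), X), Add(Function('J')(70), -883)) = Mul(Add(1, -4004), Add(Rational(67, 4), -883)) = Mul(-4003, Rational(-3465, 4)) = Rational(13870395, 4)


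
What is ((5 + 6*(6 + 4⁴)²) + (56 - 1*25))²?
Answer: 169661610000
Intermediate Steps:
((5 + 6*(6 + 4⁴)²) + (56 - 1*25))² = ((5 + 6*(6 + 256)²) + (56 - 25))² = ((5 + 6*262²) + 31)² = ((5 + 6*68644) + 31)² = ((5 + 411864) + 31)² = (411869 + 31)² = 411900² = 169661610000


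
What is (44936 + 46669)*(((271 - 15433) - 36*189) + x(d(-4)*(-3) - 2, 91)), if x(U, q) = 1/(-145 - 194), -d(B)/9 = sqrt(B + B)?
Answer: -227378114125/113 ≈ -2.0122e+9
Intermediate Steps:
d(B) = -9*sqrt(2)*sqrt(B) (d(B) = -9*sqrt(B + B) = -9*sqrt(2)*sqrt(B))
x(U, q) = -1/339 (x(U, q) = 1/(-339) = -1/339)
(44936 + 46669)*(((271 - 15433) - 36*189) + x(d(-4)*(-3) - 2, 91)) = (44936 + 46669)*(((271 - 15433) - 36*189) - 1/339) = 91605*((-15162 - 6804) - 1/339) = 91605*(-21966 - 1/339) = 91605*(-7446475/339) = -227378114125/113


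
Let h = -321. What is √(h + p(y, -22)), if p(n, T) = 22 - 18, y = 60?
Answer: I*√317 ≈ 17.805*I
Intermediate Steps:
p(n, T) = 4
√(h + p(y, -22)) = √(-321 + 4) = √(-317) = I*√317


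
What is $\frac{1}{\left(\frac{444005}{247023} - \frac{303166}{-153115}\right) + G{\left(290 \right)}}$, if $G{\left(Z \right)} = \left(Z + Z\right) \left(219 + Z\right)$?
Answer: $\frac{37822926645}{11166227276937293} \approx 3.3873 \cdot 10^{-6}$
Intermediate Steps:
$G{\left(Z \right)} = 2 Z \left(219 + Z\right)$
$\frac{1}{\left(\frac{444005}{247023} - \frac{303166}{-153115}\right) + G{\left(290 \right)}} = \frac{1}{\left(\frac{444005}{247023} - \frac{303166}{-153115}\right) + 2 \cdot 290 \left(219 + 290\right)} = \frac{1}{\left(444005 \cdot \frac{1}{247023} - - \frac{303166}{153115}\right) + 2 \cdot 290 \cdot 509} = \frac{1}{\left(\frac{444005}{247023} + \frac{303166}{153115}\right) + 295220} = \frac{1}{\frac{142872800393}{37822926645} + 295220} = \frac{1}{\frac{11166227276937293}{37822926645}} = \frac{37822926645}{11166227276937293}$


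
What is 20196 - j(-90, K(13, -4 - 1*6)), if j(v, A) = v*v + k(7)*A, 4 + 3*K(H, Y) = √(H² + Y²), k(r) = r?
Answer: 36316/3 - 7*√269/3 ≈ 12067.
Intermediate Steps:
K(H, Y) = -4/3 + √(H² + Y²)/3
j(v, A) = v² + 7*A (j(v, A) = v*v + 7*A = v² + 7*A)
20196 - j(-90, K(13, -4 - 1*6)) = 20196 - ((-90)² + 7*(-4/3 + √(13² + (-4 - 1*6)²)/3)) = 20196 - (8100 + 7*(-4/3 + √(169 + (-4 - 6)²)/3)) = 20196 - (8100 + 7*(-4/3 + √(169 + (-10)²)/3)) = 20196 - (8100 + 7*(-4/3 + √(169 + 100)/3)) = 20196 - (8100 + 7*(-4/3 + √269/3)) = 20196 - (8100 + (-28/3 + 7*√269/3)) = 20196 - (24272/3 + 7*√269/3) = 20196 + (-24272/3 - 7*√269/3) = 36316/3 - 7*√269/3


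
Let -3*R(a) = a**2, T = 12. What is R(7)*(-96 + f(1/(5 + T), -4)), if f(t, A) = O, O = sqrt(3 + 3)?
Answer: 1568 - 49*sqrt(6)/3 ≈ 1528.0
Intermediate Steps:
O = sqrt(6) ≈ 2.4495
R(a) = -a**2/3
f(t, A) = sqrt(6)
R(7)*(-96 + f(1/(5 + T), -4)) = (-1/3*7**2)*(-96 + sqrt(6)) = (-1/3*49)*(-96 + sqrt(6)) = -49*(-96 + sqrt(6))/3 = 1568 - 49*sqrt(6)/3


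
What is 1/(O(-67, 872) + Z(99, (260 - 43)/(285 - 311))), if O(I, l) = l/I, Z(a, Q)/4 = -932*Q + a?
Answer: 871/27434276 ≈ 3.1749e-5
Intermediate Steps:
Z(a, Q) = -3728*Q + 4*a (Z(a, Q) = 4*(-932*Q + a) = 4*(a - 932*Q) = -3728*Q + 4*a)
1/(O(-67, 872) + Z(99, (260 - 43)/(285 - 311))) = 1/(872/(-67) + (-3728*(260 - 43)/(285 - 311) + 4*99)) = 1/(872*(-1/67) + (-808976/(-26) + 396)) = 1/(-872/67 + (-808976*(-1)/26 + 396)) = 1/(-872/67 + (-3728*(-217/26) + 396)) = 1/(-872/67 + (404488/13 + 396)) = 1/(-872/67 + 409636/13) = 1/(27434276/871) = 871/27434276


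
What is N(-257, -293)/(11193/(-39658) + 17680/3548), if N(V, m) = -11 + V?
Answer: -9427341128/165360169 ≈ -57.011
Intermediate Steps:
N(-257, -293)/(11193/(-39658) + 17680/3548) = (-11 - 257)/(11193/(-39658) + 17680/3548) = -268/(11193*(-1/39658) + 17680*(1/3548)) = -268/(-11193/39658 + 4420/887) = -268/165360169/35176646 = -268*35176646/165360169 = -9427341128/165360169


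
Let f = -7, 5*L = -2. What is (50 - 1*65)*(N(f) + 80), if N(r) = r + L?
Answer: -1089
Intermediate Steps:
L = -⅖ (L = (⅕)*(-2) = -⅖ ≈ -0.40000)
N(r) = -⅖ + r (N(r) = r - ⅖ = -⅖ + r)
(50 - 1*65)*(N(f) + 80) = (50 - 1*65)*((-⅖ - 7) + 80) = (50 - 65)*(-37/5 + 80) = -15*363/5 = -1089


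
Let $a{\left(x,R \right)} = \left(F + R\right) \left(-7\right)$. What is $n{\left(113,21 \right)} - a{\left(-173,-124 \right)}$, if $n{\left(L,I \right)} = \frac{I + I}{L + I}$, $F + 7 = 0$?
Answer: $- \frac{61418}{67} \approx -916.69$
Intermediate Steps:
$F = -7$ ($F = -7 + 0 = -7$)
$a{\left(x,R \right)} = 49 - 7 R$ ($a{\left(x,R \right)} = \left(-7 + R\right) \left(-7\right) = 49 - 7 R$)
$n{\left(L,I \right)} = \frac{2 I}{I + L}$
$n{\left(113,21 \right)} - a{\left(-173,-124 \right)} = 2 \cdot 21 \frac{1}{21 + 113} - \left(49 - -868\right) = 2 \cdot 21 \cdot \frac{1}{134} - \left(49 + 868\right) = 2 \cdot 21 \cdot \frac{1}{134} - 917 = \frac{21}{67} - 917 = - \frac{61418}{67}$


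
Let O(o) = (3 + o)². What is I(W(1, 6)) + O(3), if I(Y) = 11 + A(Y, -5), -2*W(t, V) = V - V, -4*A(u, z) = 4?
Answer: 46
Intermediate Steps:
A(u, z) = -1 (A(u, z) = -¼*4 = -1)
W(t, V) = 0 (W(t, V) = -(V - V)/2 = -½*0 = 0)
I(Y) = 10 (I(Y) = 11 - 1 = 10)
I(W(1, 6)) + O(3) = 10 + (3 + 3)² = 10 + 6² = 10 + 36 = 46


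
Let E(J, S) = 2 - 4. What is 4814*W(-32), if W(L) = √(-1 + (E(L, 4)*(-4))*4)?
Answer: 4814*√31 ≈ 26803.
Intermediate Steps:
E(J, S) = -2
W(L) = √31 (W(L) = √(-1 - 2*(-4)*4) = √(-1 + 8*4) = √(-1 + 32) = √31)
4814*W(-32) = 4814*√31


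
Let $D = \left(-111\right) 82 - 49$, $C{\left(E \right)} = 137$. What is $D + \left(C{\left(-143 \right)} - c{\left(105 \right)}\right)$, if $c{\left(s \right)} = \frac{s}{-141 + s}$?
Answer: $- \frac{108133}{12} \approx -9011.1$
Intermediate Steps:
$c{\left(s \right)} = \frac{s}{-141 + s}$
$D = -9151$ ($D = -9102 - 49 = -9151$)
$D + \left(C{\left(-143 \right)} - c{\left(105 \right)}\right) = -9151 + \left(137 - \frac{105}{-141 + 105}\right) = -9151 + \left(137 - \frac{105}{-36}\right) = -9151 + \left(137 - 105 \left(- \frac{1}{36}\right)\right) = -9151 + \left(137 - - \frac{35}{12}\right) = -9151 + \left(137 + \frac{35}{12}\right) = -9151 + \frac{1679}{12} = - \frac{108133}{12}$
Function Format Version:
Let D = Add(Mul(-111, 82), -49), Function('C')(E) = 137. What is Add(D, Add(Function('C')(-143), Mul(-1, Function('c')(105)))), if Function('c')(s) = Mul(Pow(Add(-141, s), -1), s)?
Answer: Rational(-108133, 12) ≈ -9011.1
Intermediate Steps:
Function('c')(s) = Mul(s, Pow(Add(-141, s), -1))
D = -9151 (D = Add(-9102, -49) = -9151)
Add(D, Add(Function('C')(-143), Mul(-1, Function('c')(105)))) = Add(-9151, Add(137, Mul(-1, Mul(105, Pow(Add(-141, 105), -1))))) = Add(-9151, Add(137, Mul(-1, Mul(105, Pow(-36, -1))))) = Add(-9151, Add(137, Mul(-1, Mul(105, Rational(-1, 36))))) = Add(-9151, Add(137, Mul(-1, Rational(-35, 12)))) = Add(-9151, Add(137, Rational(35, 12))) = Add(-9151, Rational(1679, 12)) = Rational(-108133, 12)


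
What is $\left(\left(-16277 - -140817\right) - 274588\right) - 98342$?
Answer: $-248390$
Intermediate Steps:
$\left(\left(-16277 - -140817\right) - 274588\right) - 98342 = \left(\left(-16277 + 140817\right) - 274588\right) - 98342 = \left(124540 - 274588\right) - 98342 = -150048 - 98342 = -248390$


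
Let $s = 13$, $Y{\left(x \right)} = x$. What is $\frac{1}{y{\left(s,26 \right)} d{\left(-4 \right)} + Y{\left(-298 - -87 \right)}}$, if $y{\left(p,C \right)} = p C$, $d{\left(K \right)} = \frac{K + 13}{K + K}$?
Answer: $- \frac{4}{2365} \approx -0.0016913$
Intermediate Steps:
$d{\left(K \right)} = \frac{13 + K}{2 K}$
$y{\left(p,C \right)} = C p$
$\frac{1}{y{\left(s,26 \right)} d{\left(-4 \right)} + Y{\left(-298 - -87 \right)}} = \frac{1}{26 \cdot 13 \frac{13 - 4}{2 \left(-4\right)} - 211} = \frac{1}{338 \cdot \frac{1}{2} \left(- \frac{1}{4}\right) 9 + \left(-298 + 87\right)} = \frac{1}{338 \left(- \frac{9}{8}\right) - 211} = \frac{1}{- \frac{1521}{4} - 211} = \frac{1}{- \frac{2365}{4}} = - \frac{4}{2365}$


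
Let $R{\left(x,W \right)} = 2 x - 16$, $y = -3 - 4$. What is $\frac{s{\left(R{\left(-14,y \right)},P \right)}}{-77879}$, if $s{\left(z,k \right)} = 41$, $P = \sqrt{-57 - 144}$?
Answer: $- \frac{41}{77879} \approx -0.00052646$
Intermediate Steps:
$y = -7$ ($y = -3 - 4 = -7$)
$R{\left(x,W \right)} = -16 + 2 x$
$P = i \sqrt{201}$ ($P = \sqrt{-201} = i \sqrt{201} \approx 14.177 i$)
$\frac{s{\left(R{\left(-14,y \right)},P \right)}}{-77879} = \frac{41}{-77879} = 41 \left(- \frac{1}{77879}\right) = - \frac{41}{77879}$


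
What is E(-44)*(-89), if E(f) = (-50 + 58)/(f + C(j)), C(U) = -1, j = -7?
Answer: 712/45 ≈ 15.822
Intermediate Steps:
E(f) = 8/(-1 + f) (E(f) = (-50 + 58)/(f - 1) = 8/(-1 + f))
E(-44)*(-89) = (8/(-1 - 44))*(-89) = (8/(-45))*(-89) = (8*(-1/45))*(-89) = -8/45*(-89) = 712/45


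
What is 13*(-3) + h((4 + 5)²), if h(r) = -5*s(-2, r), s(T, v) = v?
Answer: -444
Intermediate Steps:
h(r) = -5*r
13*(-3) + h((4 + 5)²) = 13*(-3) - 5*(4 + 5)² = -39 - 5*9² = -39 - 5*81 = -39 - 405 = -444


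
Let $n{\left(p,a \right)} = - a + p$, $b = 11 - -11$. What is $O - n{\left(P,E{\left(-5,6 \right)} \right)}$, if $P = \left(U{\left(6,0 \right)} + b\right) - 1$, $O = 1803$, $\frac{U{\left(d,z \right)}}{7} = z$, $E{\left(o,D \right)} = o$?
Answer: $1777$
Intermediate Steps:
$b = 22$ ($b = 11 + 11 = 22$)
$U{\left(d,z \right)} = 7 z$
$P = 21$ ($P = \left(7 \cdot 0 + 22\right) - 1 = \left(0 + 22\right) - 1 = 22 - 1 = 21$)
$n{\left(p,a \right)} = p - a$
$O - n{\left(P,E{\left(-5,6 \right)} \right)} = 1803 - \left(21 - -5\right) = 1803 - \left(21 + 5\right) = 1803 - 26 = 1777$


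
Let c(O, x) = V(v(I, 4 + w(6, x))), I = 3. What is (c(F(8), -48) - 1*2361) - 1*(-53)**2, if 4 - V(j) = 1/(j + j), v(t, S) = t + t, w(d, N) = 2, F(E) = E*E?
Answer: -61993/12 ≈ -5166.1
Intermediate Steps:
F(E) = E**2
v(t, S) = 2*t
V(j) = 4 - 1/(2*j) (V(j) = 4 - 1/(j + j) = 4 - 1/(2*j))
c(O, x) = 47/12 (c(O, x) = 4 - 1/(2*(2*3)) = 4 - 1/2/6 = 4 - 1/2*1/6 = 4 - 1/12 = 47/12)
(c(F(8), -48) - 1*2361) - 1*(-53)**2 = (47/12 - 1*2361) - 1*(-53)**2 = (47/12 - 2361) - 1*2809 = -28285/12 - 2809 = -61993/12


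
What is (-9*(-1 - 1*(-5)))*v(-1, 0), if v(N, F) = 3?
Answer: -108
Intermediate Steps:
(-9*(-1 - 1*(-5)))*v(-1, 0) = -9*(-1 - 1*(-5))*3 = -9*(-1 + 5)*3 = -9*4*3 = -36*3 = -108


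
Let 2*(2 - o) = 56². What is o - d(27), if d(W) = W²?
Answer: -2295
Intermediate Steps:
o = -1566 (o = 2 - ½*56² = 2 - ½*3136 = 2 - 1568 = -1566)
o - d(27) = -1566 - 1*27² = -1566 - 1*729 = -1566 - 729 = -2295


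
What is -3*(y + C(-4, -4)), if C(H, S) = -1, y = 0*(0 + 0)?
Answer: 3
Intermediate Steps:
y = 0 (y = 0*0 = 0)
-3*(y + C(-4, -4)) = -3*(0 - 1) = -3*(-1) = 3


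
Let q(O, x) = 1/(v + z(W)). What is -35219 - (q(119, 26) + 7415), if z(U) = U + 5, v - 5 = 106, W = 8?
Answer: -5286617/124 ≈ -42634.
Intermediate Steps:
v = 111 (v = 5 + 106 = 111)
z(U) = 5 + U
q(O, x) = 1/124 (q(O, x) = 1/(111 + (5 + 8)) = 1/(111 + 13) = 1/124)
-35219 - (q(119, 26) + 7415) = -35219 - (1/124 + 7415) = -35219 - 1*919461/124 = -35219 - 919461/124 = -5286617/124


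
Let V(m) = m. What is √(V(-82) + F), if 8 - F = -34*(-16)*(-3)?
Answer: √1558 ≈ 39.471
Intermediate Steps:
F = 1640 (F = 8 - (-34*(-16))*(-3) = 8 - 544*(-3) = 8 - 1*(-1632) = 8 + 1632 = 1640)
√(V(-82) + F) = √(-82 + 1640) = √1558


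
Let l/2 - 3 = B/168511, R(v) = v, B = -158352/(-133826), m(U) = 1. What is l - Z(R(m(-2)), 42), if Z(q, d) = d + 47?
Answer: -935872694717/11275576543 ≈ -83.000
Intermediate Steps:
B = 79176/66913 (B = -158352*(-1/133826) = 79176/66913 ≈ 1.1833)
Z(q, d) = 47 + d
l = 67653617610/11275576543 (l = 6 + 2*((79176/66913)/168511) = 6 + 2*((79176/66913)*(1/168511)) = 6 + 2*(79176/11275576543) = 6 + 158352/11275576543 = 67653617610/11275576543 ≈ 6.0000)
l - Z(R(m(-2)), 42) = 67653617610/11275576543 - (47 + 42) = 67653617610/11275576543 - 1*89 = 67653617610/11275576543 - 89 = -935872694717/11275576543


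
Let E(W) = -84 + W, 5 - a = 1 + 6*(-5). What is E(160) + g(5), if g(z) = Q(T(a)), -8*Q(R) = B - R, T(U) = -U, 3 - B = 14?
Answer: 585/8 ≈ 73.125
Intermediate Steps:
B = -11 (B = 3 - 1*14 = 3 - 14 = -11)
a = 34 (a = 5 - (1 + 6*(-5)) = 5 - (1 - 30) = 5 - 1*(-29) = 5 + 29 = 34)
Q(R) = 11/8 + R/8 (Q(R) = -(-11 - R)/8 = 11/8 + R/8)
g(z) = -23/8 (g(z) = 11/8 + (-1*34)/8 = 11/8 + (1/8)*(-34) = 11/8 - 17/4 = -23/8)
E(160) + g(5) = (-84 + 160) - 23/8 = 76 - 23/8 = 585/8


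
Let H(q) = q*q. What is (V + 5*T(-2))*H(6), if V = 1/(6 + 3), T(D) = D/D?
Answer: 184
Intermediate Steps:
T(D) = 1
H(q) = q**2
V = 1/9 ≈ 0.11111
(V + 5*T(-2))*H(6) = (1/9 + 5*1)*6**2 = (1/9 + 5)*36 = (46/9)*36 = 184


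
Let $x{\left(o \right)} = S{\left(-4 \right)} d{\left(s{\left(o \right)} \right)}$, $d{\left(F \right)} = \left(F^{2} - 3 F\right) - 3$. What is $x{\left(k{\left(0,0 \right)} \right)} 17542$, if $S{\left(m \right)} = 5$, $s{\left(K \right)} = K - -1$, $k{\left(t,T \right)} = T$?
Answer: $-438550$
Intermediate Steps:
$s{\left(K \right)} = 1 + K$ ($s{\left(K \right)} = K + 1 = 1 + K$)
$d{\left(F \right)} = -3 + F^{2} - 3 F$
$x{\left(o \right)} = -30 - 15 o + 5 \left(1 + o\right)^{2}$ ($x{\left(o \right)} = 5 \left(-3 + \left(1 + o\right)^{2} - 3 \left(1 + o\right)\right) = 5 \left(-3 + \left(1 + o\right)^{2} - \left(3 + 3 o\right)\right) = 5 \left(-6 + \left(1 + o\right)^{2} - 3 o\right) = -30 - 15 o + 5 \left(1 + o\right)^{2}$)
$x{\left(k{\left(0,0 \right)} \right)} 17542 = \left(-25 - 0 + 5 \cdot 0^{2}\right) 17542 = \left(-25 + 0 + 5 \cdot 0\right) 17542 = \left(-25 + 0 + 0\right) 17542 = \left(-25\right) 17542 = -438550$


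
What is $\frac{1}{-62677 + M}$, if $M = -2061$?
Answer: $- \frac{1}{64738} \approx -1.5447 \cdot 10^{-5}$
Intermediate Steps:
$\frac{1}{-62677 + M} = \frac{1}{-62677 - 2061} = \frac{1}{-64738} = - \frac{1}{64738}$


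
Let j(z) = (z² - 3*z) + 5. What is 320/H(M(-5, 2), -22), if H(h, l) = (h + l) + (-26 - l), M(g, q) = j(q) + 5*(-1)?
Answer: -80/7 ≈ -11.429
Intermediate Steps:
j(z) = 5 + z² - 3*z
M(g, q) = q² - 3*q (M(g, q) = (5 + q² - 3*q) + 5*(-1) = (5 + q² - 3*q) - 5 = q² - 3*q)
H(h, l) = -26 + h
320/H(M(-5, 2), -22) = 320/(-26 + 2*(-3 + 2)) = 320/(-26 + 2*(-1)) = 320/(-26 - 2) = 320/(-28) = 320*(-1/28) = -80/7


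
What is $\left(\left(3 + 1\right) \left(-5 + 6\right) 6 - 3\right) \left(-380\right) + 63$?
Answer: $-7917$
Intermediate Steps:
$\left(\left(3 + 1\right) \left(-5 + 6\right) 6 - 3\right) \left(-380\right) + 63 = \left(4 \cdot 1 \cdot 6 - 3\right) \left(-380\right) + 63 = \left(4 \cdot 6 - 3\right) \left(-380\right) + 63 = \left(24 - 3\right) \left(-380\right) + 63 = 21 \left(-380\right) + 63 = -7980 + 63 = -7917$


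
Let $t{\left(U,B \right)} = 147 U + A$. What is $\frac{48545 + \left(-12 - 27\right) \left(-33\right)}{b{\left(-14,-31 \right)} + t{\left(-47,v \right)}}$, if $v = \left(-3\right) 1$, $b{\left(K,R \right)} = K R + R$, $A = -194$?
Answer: $- \frac{12458}{1675} \approx -7.4376$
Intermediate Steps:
$b{\left(K,R \right)} = R + K R$
$v = -3$
$t{\left(U,B \right)} = -194 + 147 U$ ($t{\left(U,B \right)} = 147 U - 194 = -194 + 147 U$)
$\frac{48545 + \left(-12 - 27\right) \left(-33\right)}{b{\left(-14,-31 \right)} + t{\left(-47,v \right)}} = \frac{48545 + \left(-12 - 27\right) \left(-33\right)}{- 31 \left(1 - 14\right) + \left(-194 + 147 \left(-47\right)\right)} = \frac{48545 - -1287}{\left(-31\right) \left(-13\right) - 7103} = \frac{48545 + 1287}{403 - 7103} = \frac{49832}{-6700} = 49832 \left(- \frac{1}{6700}\right) = - \frac{12458}{1675}$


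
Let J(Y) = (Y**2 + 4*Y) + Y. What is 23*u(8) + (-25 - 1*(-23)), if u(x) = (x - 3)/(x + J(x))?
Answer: -109/112 ≈ -0.97321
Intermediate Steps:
J(Y) = Y**2 + 5*Y
u(x) = (-3 + x)/(x + x*(5 + x)) (u(x) = (x - 3)/(x + x*(5 + x)) = (-3 + x)/(x + x*(5 + x)))
23*u(8) + (-25 - 1*(-23)) = 23*((-3 + 8)/(8*(6 + 8))) + (-25 - 1*(-23)) = 23*((1/8)*5/14) + (-25 + 23) = 23*((1/8)*(1/14)*5) - 2 = 23*(5/112) - 2 = 115/112 - 2 = -109/112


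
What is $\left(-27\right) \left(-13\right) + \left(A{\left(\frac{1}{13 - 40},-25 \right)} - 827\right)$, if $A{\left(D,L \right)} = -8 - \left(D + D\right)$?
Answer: $- \frac{13066}{27} \approx -483.93$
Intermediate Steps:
$A{\left(D,L \right)} = -8 - 2 D$
$\left(-27\right) \left(-13\right) + \left(A{\left(\frac{1}{13 - 40},-25 \right)} - 827\right) = \left(-27\right) \left(-13\right) - \left(835 + \frac{2}{13 - 40}\right) = 351 - \left(835 - \frac{2}{27}\right) = 351 - \frac{22543}{27} = - \frac{13066}{27}$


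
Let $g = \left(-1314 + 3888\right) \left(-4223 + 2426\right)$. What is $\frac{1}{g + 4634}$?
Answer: $- \frac{1}{4620844} \approx -2.1641 \cdot 10^{-7}$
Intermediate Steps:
$g = -4625478$ ($g = 2574 \left(-1797\right) = -4625478$)
$\frac{1}{g + 4634} = \frac{1}{-4625478 + 4634} = \frac{1}{-4620844} = - \frac{1}{4620844}$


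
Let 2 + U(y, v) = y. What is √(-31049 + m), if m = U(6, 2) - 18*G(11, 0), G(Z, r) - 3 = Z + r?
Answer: I*√31297 ≈ 176.91*I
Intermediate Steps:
U(y, v) = -2 + y
G(Z, r) = 3 + Z + r (G(Z, r) = 3 + (Z + r) = 3 + Z + r)
m = -248 (m = (-2 + 6) - 18*(3 + 11 + 0) = 4 - 18*14 = 4 - 252 = -248)
√(-31049 + m) = √(-31049 - 248) = √(-31297) = I*√31297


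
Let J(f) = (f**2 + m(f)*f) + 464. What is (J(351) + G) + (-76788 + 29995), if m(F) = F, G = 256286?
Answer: 456359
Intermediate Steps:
J(f) = 464 + 2*f**2 (J(f) = (f**2 + f*f) + 464 = (f**2 + f**2) + 464 = 2*f**2 + 464 = 464 + 2*f**2)
(J(351) + G) + (-76788 + 29995) = ((464 + 2*351**2) + 256286) + (-76788 + 29995) = ((464 + 2*123201) + 256286) - 46793 = ((464 + 246402) + 256286) - 46793 = (246866 + 256286) - 46793 = 503152 - 46793 = 456359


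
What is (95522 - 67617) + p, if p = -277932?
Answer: -250027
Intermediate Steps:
(95522 - 67617) + p = (95522 - 67617) - 277932 = 27905 - 277932 = -250027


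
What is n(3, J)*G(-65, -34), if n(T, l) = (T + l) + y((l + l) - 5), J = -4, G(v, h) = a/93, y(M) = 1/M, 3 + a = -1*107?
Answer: 1540/1209 ≈ 1.2738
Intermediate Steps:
a = -110 (a = -3 - 1*107 = -3 - 107 = -110)
G(v, h) = -110/93
n(T, l) = T + l + 1/(-5 + 2*l) (n(T, l) = (T + l) + 1/((l + l) - 5) = (T + l) + 1/(2*l - 5) = (T + l) + 1/(-5 + 2*l) = T + l + 1/(-5 + 2*l))
n(3, J)*G(-65, -34) = ((1 + (-5 + 2*(-4))*(3 - 4))/(-5 + 2*(-4)))*(-110/93) = ((1 + (-5 - 8)*(-1))/(-5 - 8))*(-110/93) = ((1 - 13*(-1))/(-13))*(-110/93) = -(1 + 13)/13*(-110/93) = -1/13*14*(-110/93) = -14/13*(-110/93) = 1540/1209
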